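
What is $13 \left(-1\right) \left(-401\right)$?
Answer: $5213$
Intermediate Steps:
$13 \left(-1\right) \left(-401\right) = \left(-13\right) \left(-401\right) = 5213$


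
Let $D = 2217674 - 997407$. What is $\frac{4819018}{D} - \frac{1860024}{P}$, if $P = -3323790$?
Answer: $\frac{3047854957438}{675985208655} \approx 4.5088$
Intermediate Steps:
$D = 1220267$
$\frac{4819018}{D} - \frac{1860024}{P} = \frac{4819018}{1220267} - \frac{1860024}{-3323790} = 4819018 \cdot \frac{1}{1220267} - - \frac{310004}{553965} = \frac{4819018}{1220267} + \frac{310004}{553965} = \frac{3047854957438}{675985208655}$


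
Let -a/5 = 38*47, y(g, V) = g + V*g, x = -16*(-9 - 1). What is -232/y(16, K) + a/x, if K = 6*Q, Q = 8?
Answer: -43989/784 ≈ -56.108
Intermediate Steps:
x = 160 (x = -16*(-10) = 160)
K = 48 (K = 6*8 = 48)
a = -8930 (a = -190*47 = -5*1786 = -8930)
-232/y(16, K) + a/x = -232*1/(16*(1 + 48)) - 8930/160 = -232/(16*49) - 8930*1/160 = -232/784 - 893/16 = -232*1/784 - 893/16 = -29/98 - 893/16 = -43989/784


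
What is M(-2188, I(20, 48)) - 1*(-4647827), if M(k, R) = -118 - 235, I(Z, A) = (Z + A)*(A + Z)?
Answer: 4647474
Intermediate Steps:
I(Z, A) = (A + Z)² (I(Z, A) = (A + Z)*(A + Z) = (A + Z)²)
M(k, R) = -353
M(-2188, I(20, 48)) - 1*(-4647827) = -353 - 1*(-4647827) = -353 + 4647827 = 4647474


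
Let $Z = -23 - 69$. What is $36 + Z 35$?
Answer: $-3184$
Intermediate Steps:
$Z = -92$
$36 + Z 35 = 36 - 3220 = -3184$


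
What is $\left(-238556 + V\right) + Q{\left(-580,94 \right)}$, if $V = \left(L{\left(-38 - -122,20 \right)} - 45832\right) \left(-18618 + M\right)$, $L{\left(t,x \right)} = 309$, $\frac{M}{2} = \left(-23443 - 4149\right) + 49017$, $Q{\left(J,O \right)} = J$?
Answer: $-1103352472$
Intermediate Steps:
$M = 42850$ ($M = 2 \left(\left(-23443 - 4149\right) + 49017\right) = 2 \left(-27592 + 49017\right) = 2 \cdot 21425 = 42850$)
$V = -1103113336$ ($V = \left(309 - 45832\right) \left(-18618 + 42850\right) = \left(-45523\right) 24232 = -1103113336$)
$\left(-238556 + V\right) + Q{\left(-580,94 \right)} = \left(-238556 - 1103113336\right) - 580 = -1103351892 - 580 = -1103352472$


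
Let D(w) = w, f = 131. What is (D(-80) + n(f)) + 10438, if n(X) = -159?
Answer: 10199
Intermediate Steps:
(D(-80) + n(f)) + 10438 = (-80 - 159) + 10438 = -239 + 10438 = 10199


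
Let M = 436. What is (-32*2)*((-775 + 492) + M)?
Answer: -9792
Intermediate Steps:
(-32*2)*((-775 + 492) + M) = (-32*2)*((-775 + 492) + 436) = -64*(-283 + 436) = -64*153 = -9792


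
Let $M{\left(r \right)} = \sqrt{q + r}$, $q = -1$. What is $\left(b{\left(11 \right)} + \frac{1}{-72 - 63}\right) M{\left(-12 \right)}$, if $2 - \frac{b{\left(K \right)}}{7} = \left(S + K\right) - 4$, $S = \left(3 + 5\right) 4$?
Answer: $- \frac{34966 i \sqrt{13}}{135} \approx - 933.86 i$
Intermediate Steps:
$M{\left(r \right)} = \sqrt{-1 + r}$
$S = 32$ ($S = 8 \cdot 4 = 32$)
$b{\left(K \right)} = -182 - 7 K$ ($b{\left(K \right)} = 14 - 7 \left(\left(32 + K\right) - 4\right) = 14 - 7 \left(28 + K\right) = 14 - \left(196 + 7 K\right) = -182 - 7 K$)
$\left(b{\left(11 \right)} + \frac{1}{-72 - 63}\right) M{\left(-12 \right)} = \left(\left(-182 - 77\right) + \frac{1}{-72 - 63}\right) \sqrt{-1 - 12} = \left(\left(-182 - 77\right) + \frac{1}{-135}\right) \sqrt{-13} = \left(-259 - \frac{1}{135}\right) i \sqrt{13} = - \frac{34966 i \sqrt{13}}{135}$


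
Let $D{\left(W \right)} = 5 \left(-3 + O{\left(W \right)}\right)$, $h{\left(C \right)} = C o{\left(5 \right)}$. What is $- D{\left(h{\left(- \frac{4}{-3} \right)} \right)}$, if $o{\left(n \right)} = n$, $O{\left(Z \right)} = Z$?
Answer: $- \frac{55}{3} \approx -18.333$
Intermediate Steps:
$h{\left(C \right)} = 5 C$ ($h{\left(C \right)} = C 5 = 5 C$)
$D{\left(W \right)} = -15 + 5 W$ ($D{\left(W \right)} = 5 \left(-3 + W\right) = -15 + 5 W$)
$- D{\left(h{\left(- \frac{4}{-3} \right)} \right)} = - (-15 + 5 \cdot 5 \left(- \frac{4}{-3}\right)) = - (-15 + 5 \cdot 5 \left(\left(-4\right) \left(- \frac{1}{3}\right)\right)) = - (-15 + 5 \cdot 5 \cdot \frac{4}{3}) = - (-15 + 5 \cdot \frac{20}{3}) = - (-15 + \frac{100}{3}) = \left(-1\right) \frac{55}{3} = - \frac{55}{3}$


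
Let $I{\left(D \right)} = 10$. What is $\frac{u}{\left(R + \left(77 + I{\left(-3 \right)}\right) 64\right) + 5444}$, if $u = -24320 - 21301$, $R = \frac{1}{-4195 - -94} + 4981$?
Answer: $- \frac{187091721}{65587292} \approx -2.8526$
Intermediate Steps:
$R = \frac{20427080}{4101}$ ($R = \frac{1}{-4195 + \left(148 - 54\right)} + 4981 = \frac{1}{-4195 + 94} + 4981 = \frac{1}{-4101} + 4981 = - \frac{1}{4101} + 4981 = \frac{20427080}{4101} \approx 4981.0$)
$u = -45621$ ($u = -24320 - 21301 = -45621$)
$\frac{u}{\left(R + \left(77 + I{\left(-3 \right)}\right) 64\right) + 5444} = - \frac{45621}{\left(\frac{20427080}{4101} + \left(77 + 10\right) 64\right) + 5444} = - \frac{45621}{\left(\frac{20427080}{4101} + 87 \cdot 64\right) + 5444} = - \frac{45621}{\left(\frac{20427080}{4101} + 5568\right) + 5444} = - \frac{45621}{\frac{43261448}{4101} + 5444} = - \frac{45621}{\frac{65587292}{4101}} = \left(-45621\right) \frac{4101}{65587292} = - \frac{187091721}{65587292}$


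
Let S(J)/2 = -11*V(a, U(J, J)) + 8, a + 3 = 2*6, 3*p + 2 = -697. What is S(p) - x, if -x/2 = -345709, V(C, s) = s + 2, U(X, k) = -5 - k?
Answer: -696462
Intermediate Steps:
p = -233 (p = -⅔ + (⅓)*(-697) = -⅔ - 697/3 = -233)
a = 9 (a = -3 + 2*6 = -3 + 12 = 9)
V(C, s) = 2 + s
x = 691418 (x = -2*(-345709) = 691418)
S(J) = 82 + 22*J (S(J) = 2*(-11*(2 + (-5 - J)) + 8) = 2*(-11*(-3 - J) + 8) = 2*((33 + 11*J) + 8) = 2*(41 + 11*J) = 82 + 22*J)
S(p) - x = (82 + 22*(-233)) - 1*691418 = (82 - 5126) - 691418 = -5044 - 691418 = -696462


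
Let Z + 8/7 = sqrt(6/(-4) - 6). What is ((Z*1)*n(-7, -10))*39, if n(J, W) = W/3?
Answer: 1040/7 - 65*I*sqrt(30) ≈ 148.57 - 356.02*I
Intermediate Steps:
n(J, W) = W/3 (n(J, W) = W*(1/3) = W/3)
Z = -8/7 + I*sqrt(30)/2 (Z = -8/7 + sqrt(6/(-4) - 6) = -8/7 + sqrt(6*(-1/4) - 6) = -8/7 + sqrt(-3/2 - 6) = -8/7 + sqrt(-15/2) = -8/7 + I*sqrt(30)/2 ≈ -1.1429 + 2.7386*I)
((Z*1)*n(-7, -10))*39 = (((-8/7 + I*sqrt(30)/2)*1)*((1/3)*(-10)))*39 = ((-8/7 + I*sqrt(30)/2)*(-10/3))*39 = (80/21 - 5*I*sqrt(30)/3)*39 = 1040/7 - 65*I*sqrt(30)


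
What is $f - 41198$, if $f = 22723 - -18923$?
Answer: $448$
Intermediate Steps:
$f = 41646$ ($f = 22723 + 18923 = 41646$)
$f - 41198 = 41646 - 41198 = 448$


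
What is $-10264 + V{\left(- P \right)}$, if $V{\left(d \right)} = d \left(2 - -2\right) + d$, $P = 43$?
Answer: $-10479$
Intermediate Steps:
$V{\left(d \right)} = 5 d$ ($V{\left(d \right)} = d \left(2 + 2\right) + d = d 4 + d = 4 d + d = 5 d$)
$-10264 + V{\left(- P \right)} = -10264 + 5 \left(\left(-1\right) 43\right) = -10264 + 5 \left(-43\right) = -10264 - 215 = -10479$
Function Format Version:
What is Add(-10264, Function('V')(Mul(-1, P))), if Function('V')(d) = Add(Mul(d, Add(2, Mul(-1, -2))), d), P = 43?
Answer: -10479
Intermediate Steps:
Function('V')(d) = Mul(5, d) (Function('V')(d) = Add(Mul(d, Add(2, 2)), d) = Add(Mul(d, 4), d) = Add(Mul(4, d), d) = Mul(5, d))
Add(-10264, Function('V')(Mul(-1, P))) = Add(-10264, Mul(5, Mul(-1, 43))) = Add(-10264, Mul(5, -43)) = Add(-10264, -215) = -10479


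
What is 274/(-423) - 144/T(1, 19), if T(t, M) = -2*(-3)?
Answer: -10426/423 ≈ -24.648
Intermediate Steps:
T(t, M) = 6
274/(-423) - 144/T(1, 19) = 274/(-423) - 144/6 = 274*(-1/423) - 144*⅙ = -274/423 - 24 = -10426/423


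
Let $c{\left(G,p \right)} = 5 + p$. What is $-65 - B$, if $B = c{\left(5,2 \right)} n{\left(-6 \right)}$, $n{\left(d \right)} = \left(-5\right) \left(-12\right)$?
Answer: $-485$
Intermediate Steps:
$n{\left(d \right)} = 60$
$B = 420$ ($B = \left(5 + 2\right) 60 = 7 \cdot 60 = 420$)
$-65 - B = -65 - 420 = -485$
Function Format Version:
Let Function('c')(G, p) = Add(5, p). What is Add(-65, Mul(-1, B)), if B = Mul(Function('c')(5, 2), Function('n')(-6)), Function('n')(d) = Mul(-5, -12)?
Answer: -485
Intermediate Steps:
Function('n')(d) = 60
B = 420 (B = Mul(Add(5, 2), 60) = Mul(7, 60) = 420)
Add(-65, Mul(-1, B)) = Add(-65, Mul(-1, 420)) = Add(-65, -420) = -485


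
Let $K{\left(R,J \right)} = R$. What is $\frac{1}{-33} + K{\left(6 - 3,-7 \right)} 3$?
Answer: $\frac{296}{33} \approx 8.9697$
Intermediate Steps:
$\frac{1}{-33} + K{\left(6 - 3,-7 \right)} 3 = \frac{1}{-33} + \left(6 - 3\right) 3 = - \frac{1}{33} + \left(6 - 3\right) 3 = - \frac{1}{33} + 3 \cdot 3 = - \frac{1}{33} + 9 = \frac{296}{33}$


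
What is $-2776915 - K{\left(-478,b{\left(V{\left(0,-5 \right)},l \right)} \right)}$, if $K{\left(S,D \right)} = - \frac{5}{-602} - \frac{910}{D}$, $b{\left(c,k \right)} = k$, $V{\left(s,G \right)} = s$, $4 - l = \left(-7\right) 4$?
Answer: $- \frac{13373485725}{4816} \approx -2.7769 \cdot 10^{6}$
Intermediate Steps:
$l = 32$ ($l = 4 - \left(-7\right) 4 = 4 - -28 = 4 + 28 = 32$)
$K{\left(S,D \right)} = \frac{5}{602} - \frac{910}{D}$ ($K{\left(S,D \right)} = \left(-5\right) \left(- \frac{1}{602}\right) - \frac{910}{D} = \frac{5}{602} - \frac{910}{D}$)
$-2776915 - K{\left(-478,b{\left(V{\left(0,-5 \right)},l \right)} \right)} = -2776915 - \left(\frac{5}{602} - \frac{910}{32}\right) = -2776915 - \left(\frac{5}{602} - \frac{455}{16}\right) = -2776915 - - \frac{136915}{4816} = -2776915 + \frac{136915}{4816} = - \frac{13373485725}{4816}$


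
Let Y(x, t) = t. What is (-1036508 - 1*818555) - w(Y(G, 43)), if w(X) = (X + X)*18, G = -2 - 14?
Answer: -1856611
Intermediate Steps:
G = -16
w(X) = 36*X (w(X) = (2*X)*18 = 36*X)
(-1036508 - 1*818555) - w(Y(G, 43)) = (-1036508 - 1*818555) - 36*43 = (-1036508 - 818555) - 1*1548 = -1855063 - 1548 = -1856611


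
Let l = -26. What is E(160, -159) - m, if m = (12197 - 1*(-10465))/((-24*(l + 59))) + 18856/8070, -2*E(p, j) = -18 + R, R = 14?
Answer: 5020313/177540 ≈ 28.277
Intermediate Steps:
E(p, j) = 2 (E(p, j) = -(-18 + 14)/2 = -1/2*(-4) = 2)
m = -4665233/177540 (m = (12197 - 1*(-10465))/((-24*(-26 + 59))) + 18856/8070 = (12197 + 10465)/((-24*33)) + 18856*(1/8070) = 22662/(-792) + 9428/4035 = 22662*(-1/792) + 9428/4035 = -1259/44 + 9428/4035 = -4665233/177540 ≈ -26.277)
E(160, -159) - m = 2 - 1*(-4665233/177540) = 2 + 4665233/177540 = 5020313/177540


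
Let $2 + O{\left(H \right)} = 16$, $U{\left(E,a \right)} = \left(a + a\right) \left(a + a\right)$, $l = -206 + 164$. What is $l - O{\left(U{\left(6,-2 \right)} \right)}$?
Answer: $-56$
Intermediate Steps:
$l = -42$
$U{\left(E,a \right)} = 4 a^{2}$ ($U{\left(E,a \right)} = 2 a 2 a = 4 a^{2}$)
$O{\left(H \right)} = 14$ ($O{\left(H \right)} = -2 + 16 = 14$)
$l - O{\left(U{\left(6,-2 \right)} \right)} = -42 - 14 = -56$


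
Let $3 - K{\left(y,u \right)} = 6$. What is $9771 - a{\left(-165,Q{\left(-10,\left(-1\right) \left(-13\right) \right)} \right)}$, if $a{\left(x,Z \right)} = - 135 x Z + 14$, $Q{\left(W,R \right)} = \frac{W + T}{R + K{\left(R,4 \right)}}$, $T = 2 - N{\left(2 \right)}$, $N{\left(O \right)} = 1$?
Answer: $\frac{59609}{2} \approx 29805.0$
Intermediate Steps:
$K{\left(y,u \right)} = -3$ ($K{\left(y,u \right)} = 3 - 6 = -3$)
$T = 1$ ($T = 2 - 1 = 1$)
$Q{\left(W,R \right)} = \frac{1 + W}{-3 + R}$ ($Q{\left(W,R \right)} = \frac{W + 1}{R - 3} = \frac{1 + W}{-3 + R}$)
$a{\left(x,Z \right)} = 14 - 135 Z x$ ($a{\left(x,Z \right)} = - 135 Z x + 14 = 14 - 135 Z x$)
$9771 - a{\left(-165,Q{\left(-10,\left(-1\right) \left(-13\right) \right)} \right)} = 9771 - \left(14 - 135 \frac{1 - 10}{-3 - -13} \left(-165\right)\right) = 9771 - \left(14 - 135 \frac{1}{-3 + 13} \left(-9\right) \left(-165\right)\right) = 9771 - \left(14 - 135 \cdot \frac{1}{10} \left(-9\right) \left(-165\right)\right) = 9771 - \left(14 - \left(- \frac{243}{2}\right) \left(-165\right)\right) = 9771 - \left(14 - \frac{40095}{2}\right) = 9771 - - \frac{40067}{2} = 9771 + \frac{40067}{2} = \frac{59609}{2}$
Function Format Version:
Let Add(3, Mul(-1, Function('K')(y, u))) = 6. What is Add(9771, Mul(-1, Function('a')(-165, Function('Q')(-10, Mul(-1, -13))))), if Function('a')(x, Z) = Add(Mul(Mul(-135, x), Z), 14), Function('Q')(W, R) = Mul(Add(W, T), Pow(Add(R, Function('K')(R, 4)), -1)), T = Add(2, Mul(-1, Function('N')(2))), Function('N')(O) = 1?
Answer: Rational(59609, 2) ≈ 29805.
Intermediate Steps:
Function('K')(y, u) = -3 (Function('K')(y, u) = Add(3, Mul(-1, 6)) = Add(3, -6) = -3)
T = 1 (T = Add(2, Mul(-1, 1)) = Add(2, -1) = 1)
Function('Q')(W, R) = Mul(Pow(Add(-3, R), -1), Add(1, W)) (Function('Q')(W, R) = Mul(Add(W, 1), Pow(Add(R, -3), -1)) = Mul(Add(1, W), Pow(Add(-3, R), -1)) = Mul(Pow(Add(-3, R), -1), Add(1, W)))
Function('a')(x, Z) = Add(14, Mul(-135, Z, x)) (Function('a')(x, Z) = Add(Mul(-135, Z, x), 14) = Add(14, Mul(-135, Z, x)))
Add(9771, Mul(-1, Function('a')(-165, Function('Q')(-10, Mul(-1, -13))))) = Add(9771, Mul(-1, Add(14, Mul(-135, Mul(Pow(Add(-3, Mul(-1, -13)), -1), Add(1, -10)), -165)))) = Add(9771, Mul(-1, Add(14, Mul(-135, Mul(Pow(Add(-3, 13), -1), -9), -165)))) = Add(9771, Mul(-1, Add(14, Mul(-135, Mul(Pow(10, -1), -9), -165)))) = Add(9771, Mul(-1, Add(14, Mul(-135, Mul(Rational(1, 10), -9), -165)))) = Add(9771, Mul(-1, Add(14, Mul(-135, Rational(-9, 10), -165)))) = Add(9771, Mul(-1, Add(14, Rational(-40095, 2)))) = Add(9771, Mul(-1, Rational(-40067, 2))) = Add(9771, Rational(40067, 2)) = Rational(59609, 2)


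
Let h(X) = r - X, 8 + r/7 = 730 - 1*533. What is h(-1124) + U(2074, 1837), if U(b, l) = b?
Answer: 4521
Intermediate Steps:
r = 1323 (r = -56 + 7*(730 - 1*533) = -56 + 7*(730 - 533) = -56 + 7*197 = -56 + 1379 = 1323)
h(X) = 1323 - X
h(-1124) + U(2074, 1837) = (1323 - 1*(-1124)) + 2074 = (1323 + 1124) + 2074 = 2447 + 2074 = 4521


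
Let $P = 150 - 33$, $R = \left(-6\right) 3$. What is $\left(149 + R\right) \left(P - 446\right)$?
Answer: $-43099$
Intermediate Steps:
$R = -18$
$P = 117$
$\left(149 + R\right) \left(P - 446\right) = \left(149 - 18\right) \left(117 - 446\right) = 131 \left(-329\right) = -43099$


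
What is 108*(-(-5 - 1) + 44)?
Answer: 5400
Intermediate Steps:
108*(-(-5 - 1) + 44) = 108*(-1*(-6) + 44) = 108*(6 + 44) = 108*50 = 5400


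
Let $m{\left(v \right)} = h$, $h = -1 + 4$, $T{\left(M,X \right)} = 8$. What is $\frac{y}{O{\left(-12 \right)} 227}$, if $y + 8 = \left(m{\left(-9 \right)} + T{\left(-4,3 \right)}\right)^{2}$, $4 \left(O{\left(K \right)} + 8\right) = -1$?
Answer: $- \frac{452}{7491} \approx -0.060339$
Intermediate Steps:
$h = 3$
$m{\left(v \right)} = 3$
$O{\left(K \right)} = - \frac{33}{4}$ ($O{\left(K \right)} = -8 + \frac{1}{4} \left(-1\right) = -8 - \frac{1}{4} = - \frac{33}{4}$)
$y = 113$ ($y = -8 + \left(3 + 8\right)^{2} = -8 + 11^{2} = -8 + 121 = 113$)
$\frac{y}{O{\left(-12 \right)} 227} = \frac{113}{\left(- \frac{33}{4}\right) 227} = \frac{113}{- \frac{7491}{4}} = 113 \left(- \frac{4}{7491}\right) = - \frac{452}{7491}$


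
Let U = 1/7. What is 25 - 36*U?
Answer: 139/7 ≈ 19.857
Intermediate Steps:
U = ⅐ ≈ 0.14286
25 - 36*U = 25 - 36*⅐ = 25 - 36/7 = 139/7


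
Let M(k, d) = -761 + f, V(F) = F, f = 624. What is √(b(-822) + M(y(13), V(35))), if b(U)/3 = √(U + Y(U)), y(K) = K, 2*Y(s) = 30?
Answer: √(-137 + 3*I*√807) ≈ 3.4889 + 12.214*I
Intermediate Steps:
Y(s) = 15 (Y(s) = (½)*30 = 15)
b(U) = 3*√(15 + U) (b(U) = 3*√(U + 15) = 3*√(15 + U))
M(k, d) = -137 (M(k, d) = -761 + 624 = -137)
√(b(-822) + M(y(13), V(35))) = √(3*√(15 - 822) - 137) = √(3*√(-807) - 137) = √(3*(I*√807) - 137) = √(3*I*√807 - 137) = √(-137 + 3*I*√807)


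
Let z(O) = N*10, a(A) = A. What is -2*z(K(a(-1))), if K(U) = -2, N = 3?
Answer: -60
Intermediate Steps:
z(O) = 30 (z(O) = 3*10 = 30)
-2*z(K(a(-1))) = -2*30 = -60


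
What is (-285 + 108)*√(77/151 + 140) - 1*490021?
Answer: -490021 - 1239*√65383/151 ≈ -4.9212e+5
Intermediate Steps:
(-285 + 108)*√(77/151 + 140) - 1*490021 = -177*√(77*(1/151) + 140) - 490021 = -177*√(77/151 + 140) - 490021 = -1239*√65383/151 - 490021 = -490021 - 1239*√65383/151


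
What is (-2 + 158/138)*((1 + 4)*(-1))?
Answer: 295/69 ≈ 4.2754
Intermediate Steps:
(-2 + 158/138)*((1 + 4)*(-1)) = (-2 + 158*(1/138))*(5*(-1)) = (-2 + 79/69)*(-5) = -59/69*(-5) = 295/69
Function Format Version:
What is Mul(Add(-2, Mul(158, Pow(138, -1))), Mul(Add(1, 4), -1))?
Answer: Rational(295, 69) ≈ 4.2754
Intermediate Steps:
Mul(Add(-2, Mul(158, Pow(138, -1))), Mul(Add(1, 4), -1)) = Mul(Add(-2, Mul(158, Rational(1, 138))), Mul(5, -1)) = Mul(Add(-2, Rational(79, 69)), -5) = Mul(Rational(-59, 69), -5) = Rational(295, 69)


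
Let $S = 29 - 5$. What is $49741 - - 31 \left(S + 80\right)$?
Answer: $52965$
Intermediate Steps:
$S = 24$
$49741 - - 31 \left(S + 80\right) = 49741 - - 31 \left(24 + 80\right) = 49741 - \left(-31\right) 104 = 49741 - -3224 = 49741 + 3224 = 52965$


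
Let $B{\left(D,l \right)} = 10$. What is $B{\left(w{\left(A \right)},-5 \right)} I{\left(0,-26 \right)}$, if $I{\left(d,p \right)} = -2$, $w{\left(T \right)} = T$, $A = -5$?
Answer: $-20$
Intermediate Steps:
$B{\left(w{\left(A \right)},-5 \right)} I{\left(0,-26 \right)} = 10 \left(-2\right) = -20$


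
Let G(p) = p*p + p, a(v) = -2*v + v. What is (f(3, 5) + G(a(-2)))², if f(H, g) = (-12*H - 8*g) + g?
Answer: 4225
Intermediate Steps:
a(v) = -v
G(p) = p + p² (G(p) = p² + p = p + p²)
f(H, g) = -12*H - 7*g
(f(3, 5) + G(a(-2)))² = ((-12*3 - 7*5) + (-1*(-2))*(1 - 1*(-2)))² = ((-36 - 35) + 2*(1 + 2))² = (-71 + 2*3)² = (-71 + 6)² = (-65)² = 4225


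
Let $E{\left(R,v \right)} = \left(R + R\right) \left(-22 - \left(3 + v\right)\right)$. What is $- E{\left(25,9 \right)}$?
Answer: $1700$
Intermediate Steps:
$E{\left(R,v \right)} = 2 R \left(-25 - v\right)$
$- E{\left(25,9 \right)} = - \left(-2\right) 25 \left(25 + 9\right) = - \left(-2\right) 25 \cdot 34 = \left(-1\right) \left(-1700\right) = 1700$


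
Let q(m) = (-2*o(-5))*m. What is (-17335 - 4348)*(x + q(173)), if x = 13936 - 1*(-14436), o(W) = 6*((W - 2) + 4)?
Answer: -750231800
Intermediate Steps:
o(W) = 12 + 6*W (o(W) = 6*((-2 + W) + 4) = 6*(2 + W) = 12 + 6*W)
q(m) = 36*m (q(m) = (-2*(12 + 6*(-5)))*m = (-2*(12 - 30))*m = (-2*(-18))*m = 36*m)
x = 28372 (x = 13936 + 14436 = 28372)
(-17335 - 4348)*(x + q(173)) = (-17335 - 4348)*(28372 + 36*173) = -21683*(28372 + 6228) = -21683*34600 = -750231800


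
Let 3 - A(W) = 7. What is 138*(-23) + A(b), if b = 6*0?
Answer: -3178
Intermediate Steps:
b = 0
A(W) = -4 (A(W) = 3 - 1*7 = 3 - 7 = -4)
138*(-23) + A(b) = 138*(-23) - 4 = -3174 - 4 = -3178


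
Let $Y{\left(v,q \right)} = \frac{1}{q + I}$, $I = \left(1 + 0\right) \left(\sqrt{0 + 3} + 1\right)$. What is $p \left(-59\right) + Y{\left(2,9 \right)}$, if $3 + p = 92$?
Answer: $- \frac{509337}{97} - \frac{\sqrt{3}}{97} \approx -5250.9$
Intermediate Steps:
$p = 89$ ($p = -3 + 92 = 89$)
$I = 1 + \sqrt{3}$ ($I = 1 \left(\sqrt{3} + 1\right) = 1 \left(1 + \sqrt{3}\right) = 1 + \sqrt{3} \approx 2.7321$)
$Y{\left(v,q \right)} = \frac{1}{1 + q + \sqrt{3}}$ ($Y{\left(v,q \right)} = \frac{1}{q + \left(1 + \sqrt{3}\right)} = \frac{1}{1 + q + \sqrt{3}}$)
$p \left(-59\right) + Y{\left(2,9 \right)} = 89 \left(-59\right) + \frac{1}{1 + 9 + \sqrt{3}} = -5251 + \frac{1}{10 + \sqrt{3}}$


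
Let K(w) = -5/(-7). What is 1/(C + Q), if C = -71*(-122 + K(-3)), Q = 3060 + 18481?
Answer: 7/211066 ≈ 3.3165e-5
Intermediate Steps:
Q = 21541
K(w) = 5/7 (K(w) = -5*(-⅐) = 5/7)
C = 60279/7 (C = -71*(-122 + 5/7) = -71*(-849/7) = 60279/7 ≈ 8611.3)
1/(C + Q) = 1/(60279/7 + 21541) = 1/(211066/7) = 7/211066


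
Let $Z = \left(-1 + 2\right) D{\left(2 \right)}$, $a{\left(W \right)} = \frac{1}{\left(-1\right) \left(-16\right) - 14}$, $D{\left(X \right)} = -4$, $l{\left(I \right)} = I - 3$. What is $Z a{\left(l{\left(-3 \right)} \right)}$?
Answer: $-2$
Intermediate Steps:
$l{\left(I \right)} = -3 + I$ ($l{\left(I \right)} = I - 3 = -3 + I$)
$a{\left(W \right)} = \frac{1}{2}$ ($a{\left(W \right)} = \frac{1}{16 - 14} = \frac{1}{2}$)
$Z = -4$ ($Z = \left(-1 + 2\right) \left(-4\right) = 1 \left(-4\right) = -4$)
$Z a{\left(l{\left(-3 \right)} \right)} = \left(-4\right) \frac{1}{2} = -2$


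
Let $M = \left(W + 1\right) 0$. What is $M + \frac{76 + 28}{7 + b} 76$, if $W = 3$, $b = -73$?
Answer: $- \frac{3952}{33} \approx -119.76$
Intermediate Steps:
$M = 0$ ($M = \left(3 + 1\right) 0 = 4 \cdot 0 = 0$)
$M + \frac{76 + 28}{7 + b} 76 = 0 + \frac{76 + 28}{7 - 73} \cdot 76 = 0 + \frac{104}{-66} \cdot 76 = 0 + 104 \left(- \frac{1}{66}\right) 76 = 0 - \frac{3952}{33} = - \frac{3952}{33}$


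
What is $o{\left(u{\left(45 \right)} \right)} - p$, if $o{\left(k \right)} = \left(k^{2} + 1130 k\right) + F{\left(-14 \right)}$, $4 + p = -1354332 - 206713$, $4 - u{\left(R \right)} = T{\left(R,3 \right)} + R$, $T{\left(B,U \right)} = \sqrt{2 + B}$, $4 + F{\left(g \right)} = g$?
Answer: $1516429 - 1048 \sqrt{47} \approx 1.5092 \cdot 10^{6}$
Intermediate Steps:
$F{\left(g \right)} = -4 + g$
$u{\left(R \right)} = 4 - R - \sqrt{2 + R}$ ($u{\left(R \right)} = 4 - \left(\sqrt{2 + R} + R\right) = 4 - \left(R + \sqrt{2 + R}\right) = 4 - R - \sqrt{2 + R}$)
$p = -1561049$ ($p = -4 - 1561045 = -1561049$)
$o{\left(k \right)} = -18 + k^{2} + 1130 k$ ($o{\left(k \right)} = \left(k^{2} + 1130 k\right) - 18 = -18 + k^{2} + 1130 k$)
$o{\left(u{\left(45 \right)} \right)} - p = \left(-18 + \left(4 - 45 - \sqrt{2 + 45}\right)^{2} + 1130 \left(4 - 45 - \sqrt{2 + 45}\right)\right) - -1561049 = \left(-18 + \left(4 - 45 - \sqrt{47}\right)^{2} + 1130 \left(4 - 45 - \sqrt{47}\right)\right) + 1561049 = \left(-18 + \left(-41 - \sqrt{47}\right)^{2} + 1130 \left(-41 - \sqrt{47}\right)\right) + 1561049 = \left(-18 + \left(-41 - \sqrt{47}\right)^{2} - \left(46330 + 1130 \sqrt{47}\right)\right) + 1561049 = \left(-46348 + \left(-41 - \sqrt{47}\right)^{2} - 1130 \sqrt{47}\right) + 1561049 = 1514701 + \left(-41 - \sqrt{47}\right)^{2} - 1130 \sqrt{47}$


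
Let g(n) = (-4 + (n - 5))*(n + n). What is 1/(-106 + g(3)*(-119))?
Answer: 1/4178 ≈ 0.00023935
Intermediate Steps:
g(n) = 2*n*(-9 + n) (g(n) = (-4 + (-5 + n))*(2*n) = (-9 + n)*(2*n) = 2*n*(-9 + n))
1/(-106 + g(3)*(-119)) = 1/(-106 + (2*3*(-9 + 3))*(-119)) = 1/(-106 + (2*3*(-6))*(-119)) = 1/(-106 - 36*(-119)) = 1/(-106 + 4284) = 1/4178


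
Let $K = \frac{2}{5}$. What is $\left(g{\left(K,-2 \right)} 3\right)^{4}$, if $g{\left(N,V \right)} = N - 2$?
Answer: $\frac{331776}{625} \approx 530.84$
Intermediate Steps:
$K = \frac{2}{5}$ ($K = 2 \cdot \frac{1}{5} = \frac{2}{5} \approx 0.4$)
$g{\left(N,V \right)} = -2 + N$ ($g{\left(N,V \right)} = N - 2 = -2 + N$)
$\left(g{\left(K,-2 \right)} 3\right)^{4} = \left(\left(-2 + \frac{2}{5}\right) 3\right)^{4} = \left(\left(- \frac{8}{5}\right) 3\right)^{4} = \left(- \frac{24}{5}\right)^{4} = \frac{331776}{625}$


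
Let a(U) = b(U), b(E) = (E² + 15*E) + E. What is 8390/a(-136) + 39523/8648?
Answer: 8969651/1764192 ≈ 5.0843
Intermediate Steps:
b(E) = E² + 16*E
a(U) = U*(16 + U)
8390/a(-136) + 39523/8648 = 8390/((-136*(16 - 136))) + 39523/8648 = 8390/((-136*(-120))) + 39523*(1/8648) = 8390/16320 + 39523/8648 = 8390*(1/16320) + 39523/8648 = 839/1632 + 39523/8648 = 8969651/1764192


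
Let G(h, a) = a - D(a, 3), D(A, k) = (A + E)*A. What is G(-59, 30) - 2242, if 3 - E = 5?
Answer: -3052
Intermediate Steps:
E = -2 (E = 3 - 1*5 = 3 - 5 = -2)
D(A, k) = A*(-2 + A) (D(A, k) = (A - 2)*A = (-2 + A)*A = A*(-2 + A))
G(h, a) = a - a*(-2 + a)
G(-59, 30) - 2242 = 30*(3 - 1*30) - 2242 = 30*(3 - 30) - 2242 = 30*(-27) - 2242 = -810 - 2242 = -3052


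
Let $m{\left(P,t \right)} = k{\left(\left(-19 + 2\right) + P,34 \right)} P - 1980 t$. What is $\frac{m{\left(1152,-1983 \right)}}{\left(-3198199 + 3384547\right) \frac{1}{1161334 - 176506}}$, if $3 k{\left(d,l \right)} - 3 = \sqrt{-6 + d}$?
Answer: $\frac{322325340948}{15529} + \frac{31514496 \sqrt{1129}}{15529} \approx 2.0825 \cdot 10^{7}$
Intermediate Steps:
$k{\left(d,l \right)} = 1 + \frac{\sqrt{-6 + d}}{3}$
$m{\left(P,t \right)} = - 1980 t + P \left(1 + \frac{\sqrt{-23 + P}}{3}\right)$ ($m{\left(P,t \right)} = \left(1 + \frac{\sqrt{-6 + \left(\left(-19 + 2\right) + P\right)}}{3}\right) P - 1980 t = \left(1 + \frac{\sqrt{-6 + \left(-17 + P\right)}}{3}\right) P - 1980 t = \left(1 + \frac{\sqrt{-23 + P}}{3}\right) P - 1980 t = P \left(1 + \frac{\sqrt{-23 + P}}{3}\right) - 1980 t = - 1980 t + P \left(1 + \frac{\sqrt{-23 + P}}{3}\right)$)
$\frac{m{\left(1152,-1983 \right)}}{\left(-3198199 + 3384547\right) \frac{1}{1161334 - 176506}} = \frac{\left(-1980\right) \left(-1983\right) + \frac{1}{3} \cdot 1152 \left(3 + \sqrt{-23 + 1152}\right)}{\left(-3198199 + 3384547\right) \frac{1}{1161334 - 176506}} = \frac{3926340 + \frac{1}{3} \cdot 1152 \left(3 + \sqrt{1129}\right)}{186348 \cdot \frac{1}{984828}} = \frac{3926340 + \left(1152 + 384 \sqrt{1129}\right)}{186348 \cdot \frac{1}{984828}} = \frac{3927492 + 384 \sqrt{1129}}{\frac{15529}{82069}} = \left(3927492 + 384 \sqrt{1129}\right) \frac{82069}{15529} = \frac{322325340948}{15529} + \frac{31514496 \sqrt{1129}}{15529}$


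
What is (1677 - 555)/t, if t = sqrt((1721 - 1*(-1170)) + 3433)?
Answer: 11*sqrt(1581)/31 ≈ 14.109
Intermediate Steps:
t = 2*sqrt(1581) (t = sqrt((1721 + 1170) + 3433) = sqrt(2891 + 3433) = sqrt(6324) = 2*sqrt(1581) ≈ 79.524)
(1677 - 555)/t = (1677 - 555)/((2*sqrt(1581))) = 1122*(sqrt(1581)/3162) = 11*sqrt(1581)/31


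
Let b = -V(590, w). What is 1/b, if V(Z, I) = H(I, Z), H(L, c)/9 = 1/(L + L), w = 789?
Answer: -526/3 ≈ -175.33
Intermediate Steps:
H(L, c) = 9/(2*L) (H(L, c) = 9/(L + L) = 9/((2*L)) = 9*(1/(2*L)) = 9/(2*L))
V(Z, I) = 9/(2*I)
b = -3/526 (b = -9/(2*789) = -1*3/526 = -3/526 ≈ -0.0057034)
1/b = 1/(-3/526) = -526/3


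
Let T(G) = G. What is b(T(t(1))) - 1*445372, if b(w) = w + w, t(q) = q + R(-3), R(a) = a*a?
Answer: -445352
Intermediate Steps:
R(a) = a²
t(q) = 9 + q (t(q) = q + (-3)² = q + 9 = 9 + q)
b(w) = 2*w
b(T(t(1))) - 1*445372 = 2*(9 + 1) - 1*445372 = 2*10 - 445372 = 20 - 445372 = -445352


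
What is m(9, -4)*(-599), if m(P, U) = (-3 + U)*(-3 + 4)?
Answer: 4193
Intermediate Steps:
m(P, U) = -3 + U (m(P, U) = (-3 + U)*1 = -3 + U)
m(9, -4)*(-599) = (-3 - 4)*(-599) = -7*(-599) = 4193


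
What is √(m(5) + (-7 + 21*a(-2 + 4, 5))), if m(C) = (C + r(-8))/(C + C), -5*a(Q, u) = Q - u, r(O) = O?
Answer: √530/10 ≈ 2.3022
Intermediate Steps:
a(Q, u) = -Q/5 + u/5 (a(Q, u) = -(Q - u)/5 = -Q/5 + u/5)
m(C) = (-8 + C)/(2*C) (m(C) = (C - 8)/(C + C) = (-8 + C)/((2*C)) = (-8 + C)*(1/(2*C)) = (-8 + C)/(2*C))
√(m(5) + (-7 + 21*a(-2 + 4, 5))) = √((½)*(-8 + 5)/5 + (-7 + 21*(-(-2 + 4)/5 + (⅕)*5))) = √((½)*(⅕)*(-3) + (-7 + 21*(-⅕*2 + 1))) = √(-3/10 + (-7 + 21*(-⅖ + 1))) = √(-3/10 + (-7 + 21*(⅗))) = √(-3/10 + (-7 + 63/5)) = √(-3/10 + 28/5) = √(53/10) = √530/10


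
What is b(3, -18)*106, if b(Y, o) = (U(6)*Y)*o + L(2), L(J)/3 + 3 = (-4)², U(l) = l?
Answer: -30210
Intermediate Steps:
L(J) = 39 (L(J) = -9 + 3*(-4)² = -9 + 3*16 = -9 + 48 = 39)
b(Y, o) = 39 + 6*Y*o (b(Y, o) = (6*Y)*o + 39 = 6*Y*o + 39 = 39 + 6*Y*o)
b(3, -18)*106 = (39 + 6*3*(-18))*106 = (39 - 324)*106 = -285*106 = -30210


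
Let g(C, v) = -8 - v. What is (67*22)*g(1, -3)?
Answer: -7370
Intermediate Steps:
(67*22)*g(1, -3) = (67*22)*(-8 - 1*(-3)) = 1474*(-8 + 3) = 1474*(-5) = -7370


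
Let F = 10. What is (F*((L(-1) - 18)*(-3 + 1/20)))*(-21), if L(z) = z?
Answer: -23541/2 ≈ -11771.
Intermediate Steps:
(F*((L(-1) - 18)*(-3 + 1/20)))*(-21) = (10*((-1 - 18)*(-3 + 1/20)))*(-21) = (10*(-19*(-3 + 1*(1/20))))*(-21) = (10*(-19*(-3 + 1/20)))*(-21) = (10*(-19*(-59/20)))*(-21) = (10*(1121/20))*(-21) = (1121/2)*(-21) = -23541/2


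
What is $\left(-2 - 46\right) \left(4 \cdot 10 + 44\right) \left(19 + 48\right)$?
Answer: $-270144$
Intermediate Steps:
$\left(-2 - 46\right) \left(4 \cdot 10 + 44\right) \left(19 + 48\right) = - 48 \left(40 + 44\right) 67 = - 48 \cdot 84 \cdot 67 = \left(-48\right) 5628 = -270144$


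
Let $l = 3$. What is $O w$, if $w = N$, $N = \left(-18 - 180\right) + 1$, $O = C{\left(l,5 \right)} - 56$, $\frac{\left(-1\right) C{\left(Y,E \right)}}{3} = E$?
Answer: $13987$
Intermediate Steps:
$C{\left(Y,E \right)} = - 3 E$
$O = -71$ ($O = \left(-3\right) 5 - 56 = -15 - 56 = -71$)
$N = -197$ ($N = -198 + 1 = -197$)
$w = -197$
$O w = \left(-71\right) \left(-197\right) = 13987$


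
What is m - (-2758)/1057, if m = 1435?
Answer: 217079/151 ≈ 1437.6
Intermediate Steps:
m - (-2758)/1057 = 1435 - (-2758)/1057 = 1435 - 1*(-394/151) = 1435 + 394/151 = 217079/151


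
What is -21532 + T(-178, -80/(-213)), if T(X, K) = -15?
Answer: -21547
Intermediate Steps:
-21532 + T(-178, -80/(-213)) = -21532 - 15 = -21547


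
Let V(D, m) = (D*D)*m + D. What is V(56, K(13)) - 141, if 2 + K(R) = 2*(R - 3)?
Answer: 56363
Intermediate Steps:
K(R) = -8 + 2*R (K(R) = -2 + 2*(R - 3) = -2 + 2*(-3 + R) = -2 + (-6 + 2*R) = -8 + 2*R)
V(D, m) = D + m*D² (V(D, m) = D²*m + D = m*D² + D = D + m*D²)
V(56, K(13)) - 141 = 56*(1 + 56*(-8 + 2*13)) - 141 = 56*(1 + 56*(-8 + 26)) - 141 = 56*(1 + 56*18) - 141 = 56*(1 + 1008) - 141 = 56*1009 - 141 = 56504 - 141 = 56363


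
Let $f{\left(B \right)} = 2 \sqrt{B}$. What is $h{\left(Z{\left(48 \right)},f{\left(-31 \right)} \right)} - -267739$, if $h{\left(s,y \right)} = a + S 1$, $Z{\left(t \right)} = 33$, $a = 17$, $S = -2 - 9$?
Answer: $267745$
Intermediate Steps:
$S = -11$ ($S = -2 - 9 = -11$)
$h{\left(s,y \right)} = 6$ ($h{\left(s,y \right)} = 17 - 11 = 6$)
$h{\left(Z{\left(48 \right)},f{\left(-31 \right)} \right)} - -267739 = 6 - -267739 = 6 + 267739 = 267745$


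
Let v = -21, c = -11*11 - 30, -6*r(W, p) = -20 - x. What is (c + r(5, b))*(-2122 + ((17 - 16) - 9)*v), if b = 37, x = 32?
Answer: 834358/3 ≈ 2.7812e+5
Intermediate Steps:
r(W, p) = 26/3 (r(W, p) = -(-20 - 1*32)/6 = -(-20 - 32)/6 = -⅙*(-52) = 26/3)
c = -151 (c = -121 - 30 = -151)
(c + r(5, b))*(-2122 + ((17 - 16) - 9)*v) = (-151 + 26/3)*(-2122 + ((17 - 16) - 9)*(-21)) = -427*(-2122 + (1 - 9)*(-21))/3 = -427*(-2122 - 8*(-21))/3 = -427*(-2122 + 168)/3 = -427/3*(-1954) = 834358/3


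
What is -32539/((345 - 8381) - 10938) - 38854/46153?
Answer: 764556671/875707022 ≈ 0.87307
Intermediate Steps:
-32539/((345 - 8381) - 10938) - 38854/46153 = -32539/(-8036 - 10938) - 38854*1/46153 = -32539/(-18974) - 38854/46153 = -32539*(-1/18974) - 38854/46153 = 32539/18974 - 38854/46153 = 764556671/875707022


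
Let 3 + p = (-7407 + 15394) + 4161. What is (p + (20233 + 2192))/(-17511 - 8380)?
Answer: -34570/25891 ≈ -1.3352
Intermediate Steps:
p = 12145 (p = -3 + ((-7407 + 15394) + 4161) = -3 + (7987 + 4161) = -3 + 12148 = 12145)
(p + (20233 + 2192))/(-17511 - 8380) = (12145 + (20233 + 2192))/(-17511 - 8380) = (12145 + 22425)/(-25891) = 34570*(-1/25891) = -34570/25891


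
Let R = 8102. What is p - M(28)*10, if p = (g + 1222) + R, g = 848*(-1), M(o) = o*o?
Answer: 636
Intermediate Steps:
M(o) = o²
g = -848
p = 8476 (p = (-848 + 1222) + 8102 = 374 + 8102 = 8476)
p - M(28)*10 = 8476 - 28²*10 = 8476 - 784*10 = 8476 - 1*7840 = 8476 - 7840 = 636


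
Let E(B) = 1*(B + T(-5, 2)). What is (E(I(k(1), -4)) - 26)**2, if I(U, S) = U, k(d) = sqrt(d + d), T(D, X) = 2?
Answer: (24 - sqrt(2))**2 ≈ 510.12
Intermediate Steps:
k(d) = sqrt(2)*sqrt(d) (k(d) = sqrt(2*d) = sqrt(2)*sqrt(d))
E(B) = 2 + B (E(B) = 1*(B + 2) = 1*(2 + B) = 2 + B)
(E(I(k(1), -4)) - 26)**2 = ((2 + sqrt(2)*sqrt(1)) - 26)**2 = ((2 + sqrt(2)*1) - 26)**2 = ((2 + sqrt(2)) - 26)**2 = (-24 + sqrt(2))**2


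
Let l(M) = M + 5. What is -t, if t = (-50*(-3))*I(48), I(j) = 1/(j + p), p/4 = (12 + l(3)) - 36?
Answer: 75/8 ≈ 9.3750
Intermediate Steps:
l(M) = 5 + M
p = -64 (p = 4*((12 + (5 + 3)) - 36) = 4*((12 + 8) - 36) = 4*(20 - 36) = 4*(-16) = -64)
I(j) = 1/(-64 + j) (I(j) = 1/(j - 64) = 1/(-64 + j))
t = -75/8 (t = (-50*(-3))/(-64 + 48) = 150/(-16) = 150*(-1/16) = -75/8 ≈ -9.3750)
-t = -1*(-75/8) = 75/8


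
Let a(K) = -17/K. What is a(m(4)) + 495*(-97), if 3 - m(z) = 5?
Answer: -96013/2 ≈ -48007.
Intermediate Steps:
m(z) = -2 (m(z) = 3 - 1*5 = 3 - 5 = -2)
a(m(4)) + 495*(-97) = -17/(-2) + 495*(-97) = -17*(-1/2) - 48015 = 17/2 - 48015 = -96013/2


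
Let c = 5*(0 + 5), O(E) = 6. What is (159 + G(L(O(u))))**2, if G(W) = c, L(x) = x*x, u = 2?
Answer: 33856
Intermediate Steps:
L(x) = x**2
c = 25 (c = 5*5 = 25)
G(W) = 25
(159 + G(L(O(u))))**2 = (159 + 25)**2 = 184**2 = 33856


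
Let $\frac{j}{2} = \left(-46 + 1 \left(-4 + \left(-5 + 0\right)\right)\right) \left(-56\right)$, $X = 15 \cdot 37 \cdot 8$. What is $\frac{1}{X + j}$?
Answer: $\frac{1}{10600} \approx 9.434 \cdot 10^{-5}$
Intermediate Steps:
$X = 4440$ ($X = 555 \cdot 8 = 4440$)
$j = 6160$ ($j = 2 \left(-46 + 1 \left(-4 + \left(-5 + 0\right)\right)\right) \left(-56\right) = 2 \left(-46 + 1 \left(-4 - 5\right)\right) \left(-56\right) = 2 \left(-46 + 1 \left(-9\right)\right) \left(-56\right) = 2 \left(-46 - 9\right) \left(-56\right) = 2 \left(\left(-55\right) \left(-56\right)\right) = 2 \cdot 3080 = 6160$)
$\frac{1}{X + j} = \frac{1}{4440 + 6160} = \frac{1}{10600}$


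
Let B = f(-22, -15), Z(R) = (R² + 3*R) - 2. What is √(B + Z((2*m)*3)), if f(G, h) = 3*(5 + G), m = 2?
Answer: √127 ≈ 11.269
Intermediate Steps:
f(G, h) = 15 + 3*G
Z(R) = -2 + R² + 3*R
B = -51 (B = 15 + 3*(-22) = 15 - 66 = -51)
√(B + Z((2*m)*3)) = √(-51 + (-2 + ((2*2)*3)² + 3*((2*2)*3))) = √(-51 + (-2 + (4*3)² + 3*(4*3))) = √(-51 + (-2 + 12² + 3*12)) = √(-51 + (-2 + 144 + 36)) = √(-51 + 178) = √127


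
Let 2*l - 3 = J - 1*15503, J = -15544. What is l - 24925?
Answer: -40447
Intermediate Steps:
l = -15522 (l = 3/2 + (-15544 - 1*15503)/2 = 3/2 + (-15544 - 15503)/2 = 3/2 + (1/2)*(-31047) = 3/2 - 31047/2 = -15522)
l - 24925 = -15522 - 24925 = -40447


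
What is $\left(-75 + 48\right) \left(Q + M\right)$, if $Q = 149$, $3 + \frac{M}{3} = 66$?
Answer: $-9126$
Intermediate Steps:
$M = 189$ ($M = -9 + 3 \cdot 66 = -9 + 198 = 189$)
$\left(-75 + 48\right) \left(Q + M\right) = \left(-75 + 48\right) \left(149 + 189\right) = \left(-27\right) 338 = -9126$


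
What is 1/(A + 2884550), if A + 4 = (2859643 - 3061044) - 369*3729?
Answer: 1/1307144 ≈ 7.6503e-7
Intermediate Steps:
A = -1577406 (A = -4 + ((2859643 - 3061044) - 369*3729) = -4 + (-201401 - 1376001) = -4 - 1577402 = -1577406)
1/(A + 2884550) = 1/(-1577406 + 2884550) = 1/1307144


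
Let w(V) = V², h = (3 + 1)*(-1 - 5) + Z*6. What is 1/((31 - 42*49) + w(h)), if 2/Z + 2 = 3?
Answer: -1/1883 ≈ -0.00053107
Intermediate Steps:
Z = 2 (Z = 2/(-2 + 3) = 2/1 = 2*1 = 2)
h = -12 (h = (3 + 1)*(-1 - 5) + 2*6 = 4*(-6) + 12 = -24 + 12 = -12)
1/((31 - 42*49) + w(h)) = 1/((31 - 42*49) + (-12)²) = 1/((31 - 2058) + 144) = 1/(-2027 + 144) = 1/(-1883) = -1/1883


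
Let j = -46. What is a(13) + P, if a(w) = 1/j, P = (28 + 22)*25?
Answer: 57499/46 ≈ 1250.0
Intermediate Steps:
P = 1250 (P = 50*25 = 1250)
a(w) = -1/46 (a(w) = 1/(-46) = -1/46)
a(13) + P = -1/46 + 1250 = 57499/46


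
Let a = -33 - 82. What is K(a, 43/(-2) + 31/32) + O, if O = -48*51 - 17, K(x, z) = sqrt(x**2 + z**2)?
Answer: -2465 + sqrt(13974049)/32 ≈ -2348.2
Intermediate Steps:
a = -115
O = -2465 (O = -2448 - 17 = -2465)
K(a, 43/(-2) + 31/32) + O = sqrt((-115)**2 + (43/(-2) + 31/32)**2) - 2465 = sqrt(13225 + (43*(-1/2) + 31*(1/32))**2) - 2465 = sqrt(13225 + (-43/2 + 31/32)**2) - 2465 = sqrt(13225 + (-657/32)**2) - 2465 = sqrt(13225 + 431649/1024) - 2465 = sqrt(13974049/1024) - 2465 = sqrt(13974049)/32 - 2465 = -2465 + sqrt(13974049)/32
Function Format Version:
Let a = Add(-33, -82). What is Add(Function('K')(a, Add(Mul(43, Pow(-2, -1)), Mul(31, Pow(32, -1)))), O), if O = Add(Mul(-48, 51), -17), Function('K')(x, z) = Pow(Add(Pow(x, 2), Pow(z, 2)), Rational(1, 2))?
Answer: Add(-2465, Mul(Rational(1, 32), Pow(13974049, Rational(1, 2)))) ≈ -2348.2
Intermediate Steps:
a = -115
O = -2465 (O = Add(-2448, -17) = -2465)
Add(Function('K')(a, Add(Mul(43, Pow(-2, -1)), Mul(31, Pow(32, -1)))), O) = Add(Pow(Add(Pow(-115, 2), Pow(Add(Mul(43, Pow(-2, -1)), Mul(31, Pow(32, -1))), 2)), Rational(1, 2)), -2465) = Add(Pow(Add(13225, Pow(Add(Mul(43, Rational(-1, 2)), Mul(31, Rational(1, 32))), 2)), Rational(1, 2)), -2465) = Add(Pow(Add(13225, Pow(Add(Rational(-43, 2), Rational(31, 32)), 2)), Rational(1, 2)), -2465) = Add(Pow(Add(13225, Pow(Rational(-657, 32), 2)), Rational(1, 2)), -2465) = Add(Pow(Add(13225, Rational(431649, 1024)), Rational(1, 2)), -2465) = Add(Pow(Rational(13974049, 1024), Rational(1, 2)), -2465) = Add(Mul(Rational(1, 32), Pow(13974049, Rational(1, 2))), -2465) = Add(-2465, Mul(Rational(1, 32), Pow(13974049, Rational(1, 2))))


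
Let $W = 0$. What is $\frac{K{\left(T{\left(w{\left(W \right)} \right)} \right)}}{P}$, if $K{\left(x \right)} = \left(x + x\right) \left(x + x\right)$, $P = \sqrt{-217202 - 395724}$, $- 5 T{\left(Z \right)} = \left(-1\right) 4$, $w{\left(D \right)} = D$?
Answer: $- \frac{32 i \sqrt{612926}}{7661575} \approx - 0.0032699 i$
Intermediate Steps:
$T{\left(Z \right)} = \frac{4}{5}$ ($T{\left(Z \right)} = - \frac{\left(-1\right) 4}{5} = \left(- \frac{1}{5}\right) \left(-4\right) = \frac{4}{5}$)
$P = i \sqrt{612926}$ ($P = \sqrt{-612926} = i \sqrt{612926} \approx 782.9 i$)
$K{\left(x \right)} = 4 x^{2}$ ($K{\left(x \right)} = 2 x 2 x = 4 x^{2}$)
$\frac{K{\left(T{\left(w{\left(W \right)} \right)} \right)}}{P} = \frac{4 \left(\frac{4}{5}\right)^{2}}{i \sqrt{612926}} = 4 \cdot \frac{16}{25} \left(- \frac{i \sqrt{612926}}{612926}\right) = \frac{64 \left(- \frac{i \sqrt{612926}}{612926}\right)}{25} = - \frac{32 i \sqrt{612926}}{7661575}$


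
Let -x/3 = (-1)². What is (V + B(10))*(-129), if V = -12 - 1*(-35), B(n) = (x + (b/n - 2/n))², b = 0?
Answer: -107199/25 ≈ -4288.0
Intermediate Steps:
x = -3 (x = -3*(-1)² = -3*1 = -3)
B(n) = (-3 - 2/n)² (B(n) = (-3 + (0/n - 2/n))² = (-3 + (0 - 2/n))² = (-3 - 2/n)²)
V = 23 (V = -12 + 35 = 23)
(V + B(10))*(-129) = (23 + (2 + 3*10)²/10²)*(-129) = (23 + (2 + 30)²/100)*(-129) = (23 + (1/100)*32²)*(-129) = (23 + (1/100)*1024)*(-129) = (23 + 256/25)*(-129) = (831/25)*(-129) = -107199/25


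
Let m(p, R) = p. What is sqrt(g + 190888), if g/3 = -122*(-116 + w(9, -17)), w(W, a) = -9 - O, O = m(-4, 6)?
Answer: sqrt(235174) ≈ 484.95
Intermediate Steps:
O = -4
w(W, a) = -5 (w(W, a) = -9 - 1*(-4) = -9 + 4 = -5)
g = 44286 (g = 3*(-122*(-116 - 5)) = 3*(-122*(-121)) = 3*14762 = 44286)
sqrt(g + 190888) = sqrt(44286 + 190888) = sqrt(235174)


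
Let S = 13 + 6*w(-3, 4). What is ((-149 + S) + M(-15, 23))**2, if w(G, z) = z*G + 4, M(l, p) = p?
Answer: 25921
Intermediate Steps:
w(G, z) = 4 + G*z (w(G, z) = G*z + 4 = 4 + G*z)
S = -35 (S = 13 + 6*(4 - 3*4) = 13 + 6*(4 - 12) = 13 + 6*(-8) = 13 - 48 = -35)
((-149 + S) + M(-15, 23))**2 = ((-149 - 35) + 23)**2 = (-184 + 23)**2 = (-161)**2 = 25921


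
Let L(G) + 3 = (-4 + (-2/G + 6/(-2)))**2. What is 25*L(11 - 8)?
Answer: 12550/9 ≈ 1394.4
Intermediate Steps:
L(G) = -3 + (-7 - 2/G)**2 (L(G) = -3 + (-4 + (-2/G + 6/(-2)))**2 = -3 + (-4 + (-2/G + 6*(-1/2)))**2 = -3 + (-4 + (-2/G - 3))**2 = -3 + (-4 + (-3 - 2/G))**2 = -3 + (-7 - 2/G)**2)
25*L(11 - 8) = 25*(46 + 4/(11 - 8)**2 + 28/(11 - 8)) = 25*(46 + 4/3**2 + 28/3) = 25*(46 + 4*(1/9) + 28*(1/3)) = 25*(46 + 4/9 + 28/3) = 25*(502/9) = 12550/9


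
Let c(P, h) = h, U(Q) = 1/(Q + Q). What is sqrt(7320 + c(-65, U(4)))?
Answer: sqrt(117122)/4 ≈ 85.558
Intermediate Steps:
U(Q) = 1/(2*Q)
sqrt(7320 + c(-65, U(4))) = sqrt(7320 + (1/2)/4) = sqrt(7320 + (1/2)*(1/4)) = sqrt(7320 + 1/8) = sqrt(58561/8) = sqrt(117122)/4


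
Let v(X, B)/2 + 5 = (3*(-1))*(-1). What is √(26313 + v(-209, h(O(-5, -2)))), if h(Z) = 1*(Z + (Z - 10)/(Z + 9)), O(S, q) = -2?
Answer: √26309 ≈ 162.20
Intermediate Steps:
h(Z) = Z + (-10 + Z)/(9 + Z) (h(Z) = 1*(Z + (-10 + Z)/(9 + Z)) = Z + (-10 + Z)/(9 + Z))
v(X, B) = -4 (v(X, B) = -10 + 2*((3*(-1))*(-1)) = -10 + 2*(-3*(-1)) = -10 + 2*3 = -10 + 6 = -4)
√(26313 + v(-209, h(O(-5, -2)))) = √(26313 - 4) = √26309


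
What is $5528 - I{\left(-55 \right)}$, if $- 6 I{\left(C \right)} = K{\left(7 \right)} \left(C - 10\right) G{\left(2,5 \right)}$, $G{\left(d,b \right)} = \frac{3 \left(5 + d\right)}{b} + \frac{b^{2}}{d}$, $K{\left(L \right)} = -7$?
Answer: $\frac{81533}{12} \approx 6794.4$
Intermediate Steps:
$G{\left(d,b \right)} = \frac{15 + 3 d}{b} + \frac{b^{2}}{d}$
$I{\left(C \right)} = - \frac{1169}{6} + \frac{1169 C}{60}$ ($I{\left(C \right)} = - \frac{- 7 \left(C - 10\right) \frac{5^{3} + 3 \cdot 2 \left(5 + 2\right)}{5 \cdot 2}}{6} = - \frac{- 7 \left(-10 + C\right) \frac{1}{5} \cdot \frac{1}{2} \left(125 + 3 \cdot 2 \cdot 7\right)}{6} = - \frac{\left(70 - 7 C\right) \frac{1}{5} \cdot \frac{1}{2} \left(125 + 42\right)}{6} = - \frac{\left(70 - 7 C\right) \frac{1}{5} \cdot \frac{1}{2} \cdot 167}{6} = - \frac{\left(70 - 7 C\right) \frac{167}{10}}{6} = - \frac{1169 - \frac{1169 C}{10}}{6} = - \frac{1169}{6} + \frac{1169 C}{60}$)
$5528 - I{\left(-55 \right)} = 5528 - \left(- \frac{1169}{6} + \frac{1169}{60} \left(-55\right)\right) = 5528 - \left(- \frac{1169}{6} - \frac{12859}{12}\right) = 5528 - - \frac{15197}{12} = 5528 + \frac{15197}{12} = \frac{81533}{12}$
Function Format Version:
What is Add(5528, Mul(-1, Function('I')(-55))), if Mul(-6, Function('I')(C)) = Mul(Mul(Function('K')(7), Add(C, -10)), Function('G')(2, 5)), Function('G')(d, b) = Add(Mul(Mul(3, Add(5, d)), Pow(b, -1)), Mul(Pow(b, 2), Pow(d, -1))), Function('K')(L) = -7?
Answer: Rational(81533, 12) ≈ 6794.4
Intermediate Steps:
Function('G')(d, b) = Add(Mul(Pow(b, -1), Add(15, Mul(3, d))), Mul(Pow(b, 2), Pow(d, -1))) (Function('G')(d, b) = Add(Mul(Add(15, Mul(3, d)), Pow(b, -1)), Mul(Pow(b, 2), Pow(d, -1))) = Add(Mul(Pow(b, -1), Add(15, Mul(3, d))), Mul(Pow(b, 2), Pow(d, -1))))
Function('I')(C) = Add(Rational(-1169, 6), Mul(Rational(1169, 60), C)) (Function('I')(C) = Mul(Rational(-1, 6), Mul(Mul(-7, Add(C, -10)), Mul(Pow(5, -1), Pow(2, -1), Add(Pow(5, 3), Mul(3, 2, Add(5, 2)))))) = Mul(Rational(-1, 6), Mul(Mul(-7, Add(-10, C)), Mul(Rational(1, 5), Rational(1, 2), Add(125, Mul(3, 2, 7))))) = Mul(Rational(-1, 6), Mul(Add(70, Mul(-7, C)), Mul(Rational(1, 5), Rational(1, 2), Add(125, 42)))) = Mul(Rational(-1, 6), Mul(Add(70, Mul(-7, C)), Mul(Rational(1, 5), Rational(1, 2), 167))) = Mul(Rational(-1, 6), Mul(Add(70, Mul(-7, C)), Rational(167, 10))) = Mul(Rational(-1, 6), Add(1169, Mul(Rational(-1169, 10), C))) = Add(Rational(-1169, 6), Mul(Rational(1169, 60), C)))
Add(5528, Mul(-1, Function('I')(-55))) = Add(5528, Mul(-1, Add(Rational(-1169, 6), Mul(Rational(1169, 60), -55)))) = Add(5528, Mul(-1, Add(Rational(-1169, 6), Rational(-12859, 12)))) = Add(5528, Mul(-1, Rational(-15197, 12))) = Add(5528, Rational(15197, 12)) = Rational(81533, 12)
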